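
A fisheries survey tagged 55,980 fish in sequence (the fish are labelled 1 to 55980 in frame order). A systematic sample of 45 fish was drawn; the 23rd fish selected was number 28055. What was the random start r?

687

k = 55980/45 = 1244
r = 28055 − (23−1)×1244 = 28055 − 27368 = 687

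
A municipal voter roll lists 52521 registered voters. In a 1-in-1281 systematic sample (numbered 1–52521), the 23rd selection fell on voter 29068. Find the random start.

886

k = 1281
r = 29068 − (23−1)×1281 = 29068 − 28182 = 886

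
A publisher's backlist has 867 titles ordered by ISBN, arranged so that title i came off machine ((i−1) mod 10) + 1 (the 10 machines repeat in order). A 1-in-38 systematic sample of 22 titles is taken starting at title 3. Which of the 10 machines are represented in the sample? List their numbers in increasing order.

1, 3, 5, 7, 9

Consecutive selections differ by k = 38, so their machine numbers differ by 38 mod 10 = 8.
gcd(38, 10) = 2, so the sample visits 10/2 = 5 distinct residues mod 10.
Start 3 is machine 3; the machines hit are 1, 3, 5, 7, 9.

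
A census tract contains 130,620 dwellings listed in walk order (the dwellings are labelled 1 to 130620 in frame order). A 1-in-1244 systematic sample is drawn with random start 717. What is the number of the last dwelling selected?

130093

k = 1244
105th selection = r + (105−1)·k = 717 + 104×1244 = 717 + 129376 = 130093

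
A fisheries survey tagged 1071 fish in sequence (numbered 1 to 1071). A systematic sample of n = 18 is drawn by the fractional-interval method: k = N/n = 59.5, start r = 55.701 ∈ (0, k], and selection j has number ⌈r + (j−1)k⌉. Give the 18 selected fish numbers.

j=1: r + 0k = 55.701 → ⌈·⌉ = 56
j=2: r + 1k = 115.201 → ⌈·⌉ = 116
j=3: r + 2k = 174.701 → ⌈·⌉ = 175
j=4: r + 3k = 234.201 → ⌈·⌉ = 235
j=5: r + 4k = 293.701 → ⌈·⌉ = 294
j=6: r + 5k = 353.201 → ⌈·⌉ = 354
j=7: r + 6k = 412.701 → ⌈·⌉ = 413
j=8: r + 7k = 472.201 → ⌈·⌉ = 473
j=9: r + 8k = 531.701 → ⌈·⌉ = 532
j=10: r + 9k = 591.201 → ⌈·⌉ = 592
j=11: r + 10k = 650.701 → ⌈·⌉ = 651
j=12: r + 11k = 710.201 → ⌈·⌉ = 711
j=13: r + 12k = 769.701 → ⌈·⌉ = 770
j=14: r + 13k = 829.201 → ⌈·⌉ = 830
j=15: r + 14k = 888.701 → ⌈·⌉ = 889
j=16: r + 15k = 948.201 → ⌈·⌉ = 949
j=17: r + 16k = 1007.701 → ⌈·⌉ = 1008
j=18: r + 17k = 1067.201 → ⌈·⌉ = 1068

56, 116, 175, 235, 294, 354, 413, 473, 532, 592, 651, 711, 770, 830, 889, 949, 1008, 1068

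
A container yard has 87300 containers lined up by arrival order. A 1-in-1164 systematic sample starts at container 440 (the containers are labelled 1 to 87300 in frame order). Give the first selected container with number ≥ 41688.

42344

k = 1164
Steps past start: ⌈(41688 − 440)/1164⌉ = ⌈41248/1164⌉ = 36
Selected container: 440 + 36×1164 = 42344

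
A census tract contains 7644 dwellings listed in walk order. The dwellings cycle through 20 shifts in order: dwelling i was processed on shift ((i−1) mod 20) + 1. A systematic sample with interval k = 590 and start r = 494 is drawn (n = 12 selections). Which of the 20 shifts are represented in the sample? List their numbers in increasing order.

Consecutive selections differ by k = 590, so their shift numbers differ by 590 mod 20 = 10.
gcd(590, 20) = 10, so the sample visits 20/10 = 2 distinct residues mod 20.
Start 494 is shift 14; the shifts hit are 4, 14.

4, 14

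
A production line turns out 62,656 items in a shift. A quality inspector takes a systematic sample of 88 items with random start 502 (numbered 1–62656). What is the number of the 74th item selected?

k = 62656/88 = 712
74th selection = r + (74−1)·k = 502 + 73×712 = 502 + 51976 = 52478

52478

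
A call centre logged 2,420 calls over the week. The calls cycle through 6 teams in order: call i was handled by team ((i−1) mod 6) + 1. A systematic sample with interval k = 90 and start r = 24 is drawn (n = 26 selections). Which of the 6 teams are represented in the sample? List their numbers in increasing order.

Consecutive selections differ by k = 90, so their team numbers differ by 90 mod 6 = 0.
gcd(90, 6) = 6, so the sample visits 6/6 = 1 distinct residues mod 6.
Start 24 is team 6; the teams hit are 6.

6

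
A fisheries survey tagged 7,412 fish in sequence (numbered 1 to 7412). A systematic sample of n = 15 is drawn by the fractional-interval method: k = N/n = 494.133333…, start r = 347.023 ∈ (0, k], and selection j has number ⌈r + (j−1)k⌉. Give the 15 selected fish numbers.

348, 842, 1336, 1830, 2324, 2818, 3312, 3806, 4301, 4795, 5289, 5783, 6277, 6771, 7265

j=1: r + 0k = 347.023 → ⌈·⌉ = 348
j=2: r + 1k = 841.156333… → ⌈·⌉ = 842
j=3: r + 2k = 1335.289666… → ⌈·⌉ = 1336
j=4: r + 3k = 1829.423 → ⌈·⌉ = 1830
j=5: r + 4k = 2323.556333… → ⌈·⌉ = 2324
j=6: r + 5k = 2817.689666… → ⌈·⌉ = 2818
j=7: r + 6k = 3311.823 → ⌈·⌉ = 3312
j=8: r + 7k = 3805.956333… → ⌈·⌉ = 3806
j=9: r + 8k = 4300.089666… → ⌈·⌉ = 4301
j=10: r + 9k = 4794.223 → ⌈·⌉ = 4795
j=11: r + 10k = 5288.356333… → ⌈·⌉ = 5289
j=12: r + 11k = 5782.489666… → ⌈·⌉ = 5783
j=13: r + 12k = 6276.623 → ⌈·⌉ = 6277
j=14: r + 13k = 6770.756333… → ⌈·⌉ = 6771
j=15: r + 14k = 7264.889666… → ⌈·⌉ = 7265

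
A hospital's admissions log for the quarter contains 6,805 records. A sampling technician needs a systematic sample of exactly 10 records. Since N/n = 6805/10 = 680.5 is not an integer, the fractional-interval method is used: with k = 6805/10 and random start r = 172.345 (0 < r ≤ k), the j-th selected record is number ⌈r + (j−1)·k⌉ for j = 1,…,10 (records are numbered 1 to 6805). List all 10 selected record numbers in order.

j=1: r + 0k = 172.345 → ⌈·⌉ = 173
j=2: r + 1k = 852.845 → ⌈·⌉ = 853
j=3: r + 2k = 1533.345 → ⌈·⌉ = 1534
j=4: r + 3k = 2213.845 → ⌈·⌉ = 2214
j=5: r + 4k = 2894.345 → ⌈·⌉ = 2895
j=6: r + 5k = 3574.845 → ⌈·⌉ = 3575
j=7: r + 6k = 4255.345 → ⌈·⌉ = 4256
j=8: r + 7k = 4935.845 → ⌈·⌉ = 4936
j=9: r + 8k = 5616.345 → ⌈·⌉ = 5617
j=10: r + 9k = 6296.845 → ⌈·⌉ = 6297

173, 853, 1534, 2214, 2895, 3575, 4256, 4936, 5617, 6297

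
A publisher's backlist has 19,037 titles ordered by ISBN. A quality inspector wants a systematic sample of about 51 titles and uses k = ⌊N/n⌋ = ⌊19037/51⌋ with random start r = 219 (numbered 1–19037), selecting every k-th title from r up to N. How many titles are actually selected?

51

k = ⌊19037/51⌋ = 373
Achieved size = ⌊(19037 − 219)/373⌋ + 1 = ⌊18818/373⌋ + 1 = 50 + 1 = 51
(last selection: 219 + 50×373 = 18869 ≤ 19037; next would be 19242 > 19037)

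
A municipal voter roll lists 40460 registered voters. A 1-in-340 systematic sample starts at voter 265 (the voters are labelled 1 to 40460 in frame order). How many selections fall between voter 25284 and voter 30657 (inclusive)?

16

k = 340
First selection ≥ 25284: 265 + ⌈(25284−265)/340⌉·340 = 265 + 74×340 = 25425
Last selection ≤ 30657: 265 + ⌊(30657−265)/340⌋·340 = 265 + 89×340 = 30525
Count = 89 − 74 + 1 = 16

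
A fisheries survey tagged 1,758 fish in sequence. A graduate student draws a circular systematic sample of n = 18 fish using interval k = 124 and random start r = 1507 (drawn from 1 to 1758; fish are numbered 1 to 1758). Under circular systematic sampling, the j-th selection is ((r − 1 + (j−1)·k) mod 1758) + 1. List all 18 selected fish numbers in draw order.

1507, 1631, 1755, 121, 245, 369, 493, 617, 741, 865, 989, 1113, 1237, 1361, 1485, 1609, 1733, 99

Selection 1: 1507
Selection 2: 1507 + 124 = 1631
Selection 3: 1631 + 124 = 1755
Selection 4: 1755 + 124 = 1879 → 1879 − 1758 = 121
Selection 5: 121 + 124 = 245
Selection 6: 245 + 124 = 369
Selection 7: 369 + 124 = 493
Selection 8: 493 + 124 = 617
Selection 9: 617 + 124 = 741
Selection 10: 741 + 124 = 865
Selection 11: 865 + 124 = 989
Selection 12: 989 + 124 = 1113
Selection 13: 1113 + 124 = 1237
Selection 14: 1237 + 124 = 1361
Selection 15: 1361 + 124 = 1485
Selection 16: 1485 + 124 = 1609
Selection 17: 1609 + 124 = 1733
Selection 18: 1733 + 124 = 1857 → 1857 − 1758 = 99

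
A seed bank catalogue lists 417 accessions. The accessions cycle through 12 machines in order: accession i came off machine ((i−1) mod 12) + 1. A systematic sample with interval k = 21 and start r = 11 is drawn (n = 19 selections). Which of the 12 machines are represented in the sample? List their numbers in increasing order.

Consecutive selections differ by k = 21, so their machine numbers differ by 21 mod 12 = 9.
gcd(21, 12) = 3, so the sample visits 12/3 = 4 distinct residues mod 12.
Start 11 is machine 11; the machines hit are 2, 5, 8, 11.

2, 5, 8, 11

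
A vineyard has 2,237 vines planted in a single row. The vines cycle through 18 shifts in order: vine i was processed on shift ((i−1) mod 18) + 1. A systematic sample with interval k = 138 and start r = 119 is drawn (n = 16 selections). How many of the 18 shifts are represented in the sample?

Consecutive selections differ by k = 138, so their shift numbers differ by 138 mod 18 = 12.
gcd(138, 18) = 6, so the sample visits 18/6 = 3 distinct residues mod 18.
Start 119 is shift 11; the shifts hit are 5, 11, 17.

3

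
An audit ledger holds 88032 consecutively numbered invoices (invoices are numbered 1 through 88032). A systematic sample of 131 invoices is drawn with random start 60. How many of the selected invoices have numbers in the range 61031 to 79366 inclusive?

28

k = 88032/131 = 672
First selection ≥ 61031: 60 + ⌈(61031−60)/672⌉·672 = 60 + 91×672 = 61212
Last selection ≤ 79366: 60 + ⌊(79366−60)/672⌋·672 = 60 + 118×672 = 79356
Count = 118 − 91 + 1 = 28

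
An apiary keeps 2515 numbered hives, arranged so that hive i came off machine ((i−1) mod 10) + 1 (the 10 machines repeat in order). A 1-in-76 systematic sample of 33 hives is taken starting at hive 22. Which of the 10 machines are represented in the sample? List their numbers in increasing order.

2, 4, 6, 8, 10

Consecutive selections differ by k = 76, so their machine numbers differ by 76 mod 10 = 6.
gcd(76, 10) = 2, so the sample visits 10/2 = 5 distinct residues mod 10.
Start 22 is machine 2; the machines hit are 2, 4, 6, 8, 10.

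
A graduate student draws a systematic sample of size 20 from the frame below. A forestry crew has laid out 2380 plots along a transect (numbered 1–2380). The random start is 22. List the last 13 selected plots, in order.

855, 974, 1093, 1212, 1331, 1450, 1569, 1688, 1807, 1926, 2045, 2164, 2283

k = N/n = 2380/20 = 119
8th selection = 22 + 7×119 = 855
9th: 855 + 119 = 974
10th: 974 + 119 = 1093
11th: 1093 + 119 = 1212
12th: 1212 + 119 = 1331
13th: 1331 + 119 = 1450
14th: 1450 + 119 = 1569
15th: 1569 + 119 = 1688
16th: 1688 + 119 = 1807
17th: 1807 + 119 = 1926
18th: 1926 + 119 = 2045
19th: 2045 + 119 = 2164
20th: 2164 + 119 = 2283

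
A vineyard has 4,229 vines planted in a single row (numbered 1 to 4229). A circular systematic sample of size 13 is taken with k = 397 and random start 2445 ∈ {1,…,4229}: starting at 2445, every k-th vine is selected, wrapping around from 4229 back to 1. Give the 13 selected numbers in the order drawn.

Selection 1: 2445
Selection 2: 2445 + 397 = 2842
Selection 3: 2842 + 397 = 3239
Selection 4: 3239 + 397 = 3636
Selection 5: 3636 + 397 = 4033
Selection 6: 4033 + 397 = 4430 → 4430 − 4229 = 201
Selection 7: 201 + 397 = 598
Selection 8: 598 + 397 = 995
Selection 9: 995 + 397 = 1392
Selection 10: 1392 + 397 = 1789
Selection 11: 1789 + 397 = 2186
Selection 12: 2186 + 397 = 2583
Selection 13: 2583 + 397 = 2980

2445, 2842, 3239, 3636, 4033, 201, 598, 995, 1392, 1789, 2186, 2583, 2980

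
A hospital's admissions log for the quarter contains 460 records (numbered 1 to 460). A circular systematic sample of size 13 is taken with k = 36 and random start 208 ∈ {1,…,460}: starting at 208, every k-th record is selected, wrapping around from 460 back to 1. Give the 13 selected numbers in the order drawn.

Selection 1: 208
Selection 2: 208 + 36 = 244
Selection 3: 244 + 36 = 280
Selection 4: 280 + 36 = 316
Selection 5: 316 + 36 = 352
Selection 6: 352 + 36 = 388
Selection 7: 388 + 36 = 424
Selection 8: 424 + 36 = 460
Selection 9: 460 + 36 = 496 → 496 − 460 = 36
Selection 10: 36 + 36 = 72
Selection 11: 72 + 36 = 108
Selection 12: 108 + 36 = 144
Selection 13: 144 + 36 = 180

208, 244, 280, 316, 352, 388, 424, 460, 36, 72, 108, 144, 180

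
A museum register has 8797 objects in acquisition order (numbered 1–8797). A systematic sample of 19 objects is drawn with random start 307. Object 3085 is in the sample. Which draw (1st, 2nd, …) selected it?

7

k = 8797/19 = 463
position = (3085 − 307)/463 + 1 = 2778/463 + 1 = 6 + 1 = 7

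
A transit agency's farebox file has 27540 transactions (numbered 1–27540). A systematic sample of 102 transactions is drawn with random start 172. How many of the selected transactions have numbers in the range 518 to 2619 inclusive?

k = 27540/102 = 270
First selection ≥ 518: 172 + ⌈(518−172)/270⌉·270 = 172 + 2×270 = 712
Last selection ≤ 2619: 172 + ⌊(2619−172)/270⌋·270 = 172 + 9×270 = 2602
Count = 9 − 2 + 1 = 8

8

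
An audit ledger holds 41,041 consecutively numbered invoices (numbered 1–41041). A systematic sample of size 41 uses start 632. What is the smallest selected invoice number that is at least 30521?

k = 41041/41 = 1001
Steps past start: ⌈(30521 − 632)/1001⌉ = ⌈29889/1001⌉ = 30
Selected invoice: 632 + 30×1001 = 30662

30662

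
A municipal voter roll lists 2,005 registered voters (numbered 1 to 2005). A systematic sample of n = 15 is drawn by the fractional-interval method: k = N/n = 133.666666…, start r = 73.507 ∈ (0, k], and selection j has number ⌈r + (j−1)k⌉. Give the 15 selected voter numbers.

j=1: r + 0k = 73.507 → ⌈·⌉ = 74
j=2: r + 1k = 207.173666… → ⌈·⌉ = 208
j=3: r + 2k = 340.840333… → ⌈·⌉ = 341
j=4: r + 3k = 474.507 → ⌈·⌉ = 475
j=5: r + 4k = 608.173666… → ⌈·⌉ = 609
j=6: r + 5k = 741.840333… → ⌈·⌉ = 742
j=7: r + 6k = 875.507 → ⌈·⌉ = 876
j=8: r + 7k = 1009.173666… → ⌈·⌉ = 1010
j=9: r + 8k = 1142.840333… → ⌈·⌉ = 1143
j=10: r + 9k = 1276.507 → ⌈·⌉ = 1277
j=11: r + 10k = 1410.173666… → ⌈·⌉ = 1411
j=12: r + 11k = 1543.840333… → ⌈·⌉ = 1544
j=13: r + 12k = 1677.507 → ⌈·⌉ = 1678
j=14: r + 13k = 1811.173666… → ⌈·⌉ = 1812
j=15: r + 14k = 1944.840333… → ⌈·⌉ = 1945

74, 208, 341, 475, 609, 742, 876, 1010, 1143, 1277, 1411, 1544, 1678, 1812, 1945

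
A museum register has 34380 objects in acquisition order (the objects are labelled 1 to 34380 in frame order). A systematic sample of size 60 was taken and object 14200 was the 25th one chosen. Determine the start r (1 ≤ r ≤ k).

k = 34380/60 = 573
r = 14200 − (25−1)×573 = 14200 − 13752 = 448

448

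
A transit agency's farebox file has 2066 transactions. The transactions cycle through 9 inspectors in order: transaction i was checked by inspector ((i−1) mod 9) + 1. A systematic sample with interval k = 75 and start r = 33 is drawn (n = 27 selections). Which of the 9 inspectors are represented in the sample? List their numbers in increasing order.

3, 6, 9

Consecutive selections differ by k = 75, so their inspector numbers differ by 75 mod 9 = 3.
gcd(75, 9) = 3, so the sample visits 9/3 = 3 distinct residues mod 9.
Start 33 is inspector 6; the inspectors hit are 3, 6, 9.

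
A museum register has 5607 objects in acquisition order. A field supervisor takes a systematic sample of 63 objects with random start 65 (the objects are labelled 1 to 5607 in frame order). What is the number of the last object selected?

k = 5607/63 = 89
63rd selection = r + (63−1)·k = 65 + 62×89 = 65 + 5518 = 5583

5583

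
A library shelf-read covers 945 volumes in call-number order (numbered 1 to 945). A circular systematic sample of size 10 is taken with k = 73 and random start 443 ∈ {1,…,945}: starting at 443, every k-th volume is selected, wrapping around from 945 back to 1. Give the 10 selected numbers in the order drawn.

Selection 1: 443
Selection 2: 443 + 73 = 516
Selection 3: 516 + 73 = 589
Selection 4: 589 + 73 = 662
Selection 5: 662 + 73 = 735
Selection 6: 735 + 73 = 808
Selection 7: 808 + 73 = 881
Selection 8: 881 + 73 = 954 → 954 − 945 = 9
Selection 9: 9 + 73 = 82
Selection 10: 82 + 73 = 155

443, 516, 589, 662, 735, 808, 881, 9, 82, 155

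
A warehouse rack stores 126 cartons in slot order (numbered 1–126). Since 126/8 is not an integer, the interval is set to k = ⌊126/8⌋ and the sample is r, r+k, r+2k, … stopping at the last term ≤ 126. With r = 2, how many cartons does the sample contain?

k = ⌊126/8⌋ = 15
Achieved size = ⌊(126 − 2)/15⌋ + 1 = ⌊124/15⌋ + 1 = 8 + 1 = 9
(last selection: 2 + 8×15 = 122 ≤ 126; next would be 137 > 126)

9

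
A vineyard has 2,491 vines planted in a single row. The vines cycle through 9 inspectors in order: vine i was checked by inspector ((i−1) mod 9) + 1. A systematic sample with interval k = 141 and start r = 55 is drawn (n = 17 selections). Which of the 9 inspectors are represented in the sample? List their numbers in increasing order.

Consecutive selections differ by k = 141, so their inspector numbers differ by 141 mod 9 = 6.
gcd(141, 9) = 3, so the sample visits 9/3 = 3 distinct residues mod 9.
Start 55 is inspector 1; the inspectors hit are 1, 4, 7.

1, 4, 7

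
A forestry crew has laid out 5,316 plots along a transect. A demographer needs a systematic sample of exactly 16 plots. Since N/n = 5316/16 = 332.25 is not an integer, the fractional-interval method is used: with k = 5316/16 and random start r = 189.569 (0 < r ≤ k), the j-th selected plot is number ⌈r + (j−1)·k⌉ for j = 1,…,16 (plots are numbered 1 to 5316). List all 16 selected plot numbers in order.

190, 522, 855, 1187, 1519, 1851, 2184, 2516, 2848, 3180, 3513, 3845, 4177, 4509, 4842, 5174

j=1: r + 0k = 189.569 → ⌈·⌉ = 190
j=2: r + 1k = 521.819 → ⌈·⌉ = 522
j=3: r + 2k = 854.069 → ⌈·⌉ = 855
j=4: r + 3k = 1186.319 → ⌈·⌉ = 1187
j=5: r + 4k = 1518.569 → ⌈·⌉ = 1519
j=6: r + 5k = 1850.819 → ⌈·⌉ = 1851
j=7: r + 6k = 2183.069 → ⌈·⌉ = 2184
j=8: r + 7k = 2515.319 → ⌈·⌉ = 2516
j=9: r + 8k = 2847.569 → ⌈·⌉ = 2848
j=10: r + 9k = 3179.819 → ⌈·⌉ = 3180
j=11: r + 10k = 3512.069 → ⌈·⌉ = 3513
j=12: r + 11k = 3844.319 → ⌈·⌉ = 3845
j=13: r + 12k = 4176.569 → ⌈·⌉ = 4177
j=14: r + 13k = 4508.819 → ⌈·⌉ = 4509
j=15: r + 14k = 4841.069 → ⌈·⌉ = 4842
j=16: r + 15k = 5173.319 → ⌈·⌉ = 5174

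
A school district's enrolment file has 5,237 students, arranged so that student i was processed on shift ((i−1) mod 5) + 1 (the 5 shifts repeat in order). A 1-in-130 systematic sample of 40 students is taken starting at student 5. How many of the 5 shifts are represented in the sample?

1

Consecutive selections differ by k = 130, so their shift numbers differ by 130 mod 5 = 0.
gcd(130, 5) = 5, so the sample visits 5/5 = 1 distinct residues mod 5.
Start 5 is shift 5; the shifts hit are 5.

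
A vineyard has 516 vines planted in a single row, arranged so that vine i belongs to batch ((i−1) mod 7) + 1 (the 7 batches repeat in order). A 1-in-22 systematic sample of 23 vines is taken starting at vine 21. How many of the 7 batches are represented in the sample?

Consecutive selections differ by k = 22, so their batch numbers differ by 22 mod 7 = 1.
gcd(22, 7) = 1, so the sample visits 7/1 = 7 distinct residues mod 7.
Start 21 is batch 7; the batches hit are 1, 2, 3, 4, 5, 6, 7.

7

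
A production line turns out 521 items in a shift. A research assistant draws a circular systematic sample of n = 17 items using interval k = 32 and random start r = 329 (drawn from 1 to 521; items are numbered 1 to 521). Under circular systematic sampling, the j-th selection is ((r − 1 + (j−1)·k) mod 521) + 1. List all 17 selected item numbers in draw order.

329, 361, 393, 425, 457, 489, 521, 32, 64, 96, 128, 160, 192, 224, 256, 288, 320

Selection 1: 329
Selection 2: 329 + 32 = 361
Selection 3: 361 + 32 = 393
Selection 4: 393 + 32 = 425
Selection 5: 425 + 32 = 457
Selection 6: 457 + 32 = 489
Selection 7: 489 + 32 = 521
Selection 8: 521 + 32 = 553 → 553 − 521 = 32
Selection 9: 32 + 32 = 64
Selection 10: 64 + 32 = 96
Selection 11: 96 + 32 = 128
Selection 12: 128 + 32 = 160
Selection 13: 160 + 32 = 192
Selection 14: 192 + 32 = 224
Selection 15: 224 + 32 = 256
Selection 16: 256 + 32 = 288
Selection 17: 288 + 32 = 320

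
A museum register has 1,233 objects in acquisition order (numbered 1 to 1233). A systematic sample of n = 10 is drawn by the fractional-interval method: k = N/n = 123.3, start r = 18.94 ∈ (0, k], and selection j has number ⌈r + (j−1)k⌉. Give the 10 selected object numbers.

j=1: r + 0k = 18.94 → ⌈·⌉ = 19
j=2: r + 1k = 142.24 → ⌈·⌉ = 143
j=3: r + 2k = 265.54 → ⌈·⌉ = 266
j=4: r + 3k = 388.84 → ⌈·⌉ = 389
j=5: r + 4k = 512.14 → ⌈·⌉ = 513
j=6: r + 5k = 635.44 → ⌈·⌉ = 636
j=7: r + 6k = 758.74 → ⌈·⌉ = 759
j=8: r + 7k = 882.04 → ⌈·⌉ = 883
j=9: r + 8k = 1005.34 → ⌈·⌉ = 1006
j=10: r + 9k = 1128.64 → ⌈·⌉ = 1129

19, 143, 266, 389, 513, 636, 759, 883, 1006, 1129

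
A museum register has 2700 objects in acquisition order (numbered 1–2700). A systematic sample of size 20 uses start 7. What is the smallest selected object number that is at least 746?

817

k = 2700/20 = 135
Steps past start: ⌈(746 − 7)/135⌉ = ⌈739/135⌉ = 6
Selected object: 7 + 6×135 = 817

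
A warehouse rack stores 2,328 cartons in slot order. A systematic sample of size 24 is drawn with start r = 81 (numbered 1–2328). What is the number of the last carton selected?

2312

k = 2328/24 = 97
24th selection = r + (24−1)·k = 81 + 23×97 = 81 + 2231 = 2312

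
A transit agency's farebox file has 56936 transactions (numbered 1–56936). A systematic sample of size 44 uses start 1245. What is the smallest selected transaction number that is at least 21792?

k = 56936/44 = 1294
Steps past start: ⌈(21792 − 1245)/1294⌉ = ⌈20547/1294⌉ = 16
Selected transaction: 1245 + 16×1294 = 21949

21949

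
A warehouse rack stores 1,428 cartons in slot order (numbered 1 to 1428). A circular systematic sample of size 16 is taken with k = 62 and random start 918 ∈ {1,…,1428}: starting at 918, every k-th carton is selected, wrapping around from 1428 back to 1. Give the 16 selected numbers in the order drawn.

918, 980, 1042, 1104, 1166, 1228, 1290, 1352, 1414, 48, 110, 172, 234, 296, 358, 420

Selection 1: 918
Selection 2: 918 + 62 = 980
Selection 3: 980 + 62 = 1042
Selection 4: 1042 + 62 = 1104
Selection 5: 1104 + 62 = 1166
Selection 6: 1166 + 62 = 1228
Selection 7: 1228 + 62 = 1290
Selection 8: 1290 + 62 = 1352
Selection 9: 1352 + 62 = 1414
Selection 10: 1414 + 62 = 1476 → 1476 − 1428 = 48
Selection 11: 48 + 62 = 110
Selection 12: 110 + 62 = 172
Selection 13: 172 + 62 = 234
Selection 14: 234 + 62 = 296
Selection 15: 296 + 62 = 358
Selection 16: 358 + 62 = 420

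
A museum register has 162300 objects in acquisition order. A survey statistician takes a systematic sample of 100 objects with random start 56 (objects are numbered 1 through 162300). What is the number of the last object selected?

160733

k = 162300/100 = 1623
100th selection = r + (100−1)·k = 56 + 99×1623 = 56 + 160677 = 160733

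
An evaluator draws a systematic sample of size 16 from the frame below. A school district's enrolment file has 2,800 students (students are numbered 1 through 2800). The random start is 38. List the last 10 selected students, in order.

1088, 1263, 1438, 1613, 1788, 1963, 2138, 2313, 2488, 2663

k = N/n = 2800/16 = 175
7th selection = 38 + 6×175 = 1088
8th: 1088 + 175 = 1263
9th: 1263 + 175 = 1438
10th: 1438 + 175 = 1613
11th: 1613 + 175 = 1788
12th: 1788 + 175 = 1963
13th: 1963 + 175 = 2138
14th: 2138 + 175 = 2313
15th: 2313 + 175 = 2488
16th: 2488 + 175 = 2663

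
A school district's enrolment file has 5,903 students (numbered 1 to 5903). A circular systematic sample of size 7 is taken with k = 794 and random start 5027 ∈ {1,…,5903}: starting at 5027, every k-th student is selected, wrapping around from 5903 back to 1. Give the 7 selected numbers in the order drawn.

Selection 1: 5027
Selection 2: 5027 + 794 = 5821
Selection 3: 5821 + 794 = 6615 → 6615 − 5903 = 712
Selection 4: 712 + 794 = 1506
Selection 5: 1506 + 794 = 2300
Selection 6: 2300 + 794 = 3094
Selection 7: 3094 + 794 = 3888

5027, 5821, 712, 1506, 2300, 3094, 3888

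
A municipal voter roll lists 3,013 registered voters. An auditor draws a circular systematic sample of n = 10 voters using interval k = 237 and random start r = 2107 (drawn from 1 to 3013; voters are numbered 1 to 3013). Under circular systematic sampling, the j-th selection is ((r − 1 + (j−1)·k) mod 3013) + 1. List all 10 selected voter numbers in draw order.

2107, 2344, 2581, 2818, 42, 279, 516, 753, 990, 1227

Selection 1: 2107
Selection 2: 2107 + 237 = 2344
Selection 3: 2344 + 237 = 2581
Selection 4: 2581 + 237 = 2818
Selection 5: 2818 + 237 = 3055 → 3055 − 3013 = 42
Selection 6: 42 + 237 = 279
Selection 7: 279 + 237 = 516
Selection 8: 516 + 237 = 753
Selection 9: 753 + 237 = 990
Selection 10: 990 + 237 = 1227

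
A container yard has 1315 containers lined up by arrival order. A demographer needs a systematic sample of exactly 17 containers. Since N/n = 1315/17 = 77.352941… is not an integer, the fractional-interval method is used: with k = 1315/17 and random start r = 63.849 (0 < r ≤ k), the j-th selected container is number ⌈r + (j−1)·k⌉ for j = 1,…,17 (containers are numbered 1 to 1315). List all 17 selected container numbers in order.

j=1: r + 0k = 63.849 → ⌈·⌉ = 64
j=2: r + 1k = 141.201941… → ⌈·⌉ = 142
j=3: r + 2k = 218.554882… → ⌈·⌉ = 219
j=4: r + 3k = 295.907823… → ⌈·⌉ = 296
j=5: r + 4k = 373.260764… → ⌈·⌉ = 374
j=6: r + 5k = 450.613705… → ⌈·⌉ = 451
j=7: r + 6k = 527.966647… → ⌈·⌉ = 528
j=8: r + 7k = 605.319588… → ⌈·⌉ = 606
j=9: r + 8k = 682.672529… → ⌈·⌉ = 683
j=10: r + 9k = 760.025470… → ⌈·⌉ = 761
j=11: r + 10k = 837.378411… → ⌈·⌉ = 838
j=12: r + 11k = 914.731352… → ⌈·⌉ = 915
j=13: r + 12k = 992.084294… → ⌈·⌉ = 993
j=14: r + 13k = 1069.437235… → ⌈·⌉ = 1070
j=15: r + 14k = 1146.790176… → ⌈·⌉ = 1147
j=16: r + 15k = 1224.143117… → ⌈·⌉ = 1225
j=17: r + 16k = 1301.496058… → ⌈·⌉ = 1302

64, 142, 219, 296, 374, 451, 528, 606, 683, 761, 838, 915, 993, 1070, 1147, 1225, 1302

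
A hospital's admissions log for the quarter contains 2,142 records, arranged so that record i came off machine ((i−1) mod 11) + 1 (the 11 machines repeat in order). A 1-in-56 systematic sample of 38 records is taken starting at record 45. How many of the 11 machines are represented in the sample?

11

Consecutive selections differ by k = 56, so their machine numbers differ by 56 mod 11 = 1.
gcd(56, 11) = 1, so the sample visits 11/1 = 11 distinct residues mod 11.
Start 45 is machine 1; the machines hit are 1, 2, 3, 4, 5, 6, 7, 8, 9, 10, 11.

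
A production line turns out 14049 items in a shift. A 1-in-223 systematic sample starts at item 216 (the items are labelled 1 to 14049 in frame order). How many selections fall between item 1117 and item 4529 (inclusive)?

k = 223
First selection ≥ 1117: 216 + ⌈(1117−216)/223⌉·223 = 216 + 5×223 = 1331
Last selection ≤ 4529: 216 + ⌊(4529−216)/223⌋·223 = 216 + 19×223 = 4453
Count = 19 − 5 + 1 = 15

15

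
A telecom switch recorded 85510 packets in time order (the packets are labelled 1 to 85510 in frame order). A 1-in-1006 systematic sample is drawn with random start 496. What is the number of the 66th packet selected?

k = 1006
66th selection = r + (66−1)·k = 496 + 65×1006 = 496 + 65390 = 65886

65886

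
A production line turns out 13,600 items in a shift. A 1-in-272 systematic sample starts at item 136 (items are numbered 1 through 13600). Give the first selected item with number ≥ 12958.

k = 272
Steps past start: ⌈(12958 − 136)/272⌉ = ⌈12822/272⌉ = 48
Selected item: 136 + 48×272 = 13192

13192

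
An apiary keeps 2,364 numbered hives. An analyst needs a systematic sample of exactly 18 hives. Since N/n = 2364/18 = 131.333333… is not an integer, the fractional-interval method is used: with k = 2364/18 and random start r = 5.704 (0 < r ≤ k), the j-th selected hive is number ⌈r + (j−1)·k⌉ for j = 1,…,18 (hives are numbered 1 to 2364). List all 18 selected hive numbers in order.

j=1: r + 0k = 5.704 → ⌈·⌉ = 6
j=2: r + 1k = 137.037333… → ⌈·⌉ = 138
j=3: r + 2k = 268.370666… → ⌈·⌉ = 269
j=4: r + 3k = 399.704 → ⌈·⌉ = 400
j=5: r + 4k = 531.037333… → ⌈·⌉ = 532
j=6: r + 5k = 662.370666… → ⌈·⌉ = 663
j=7: r + 6k = 793.704 → ⌈·⌉ = 794
j=8: r + 7k = 925.037333… → ⌈·⌉ = 926
j=9: r + 8k = 1056.370666… → ⌈·⌉ = 1057
j=10: r + 9k = 1187.704 → ⌈·⌉ = 1188
j=11: r + 10k = 1319.037333… → ⌈·⌉ = 1320
j=12: r + 11k = 1450.370666… → ⌈·⌉ = 1451
j=13: r + 12k = 1581.704 → ⌈·⌉ = 1582
j=14: r + 13k = 1713.037333… → ⌈·⌉ = 1714
j=15: r + 14k = 1844.370666… → ⌈·⌉ = 1845
j=16: r + 15k = 1975.704 → ⌈·⌉ = 1976
j=17: r + 16k = 2107.037333… → ⌈·⌉ = 2108
j=18: r + 17k = 2238.370666… → ⌈·⌉ = 2239

6, 138, 269, 400, 532, 663, 794, 926, 1057, 1188, 1320, 1451, 1582, 1714, 1845, 1976, 2108, 2239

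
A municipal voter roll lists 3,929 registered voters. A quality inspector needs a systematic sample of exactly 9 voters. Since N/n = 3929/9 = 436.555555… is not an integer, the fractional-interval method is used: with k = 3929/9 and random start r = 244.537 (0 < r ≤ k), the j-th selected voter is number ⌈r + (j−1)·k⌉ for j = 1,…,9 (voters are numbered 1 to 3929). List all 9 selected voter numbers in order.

245, 682, 1118, 1555, 1991, 2428, 2864, 3301, 3737

j=1: r + 0k = 244.537 → ⌈·⌉ = 245
j=2: r + 1k = 681.092555… → ⌈·⌉ = 682
j=3: r + 2k = 1117.648111… → ⌈·⌉ = 1118
j=4: r + 3k = 1554.203666… → ⌈·⌉ = 1555
j=5: r + 4k = 1990.759222… → ⌈·⌉ = 1991
j=6: r + 5k = 2427.314777… → ⌈·⌉ = 2428
j=7: r + 6k = 2863.870333… → ⌈·⌉ = 2864
j=8: r + 7k = 3300.425888… → ⌈·⌉ = 3301
j=9: r + 8k = 3736.981444… → ⌈·⌉ = 3737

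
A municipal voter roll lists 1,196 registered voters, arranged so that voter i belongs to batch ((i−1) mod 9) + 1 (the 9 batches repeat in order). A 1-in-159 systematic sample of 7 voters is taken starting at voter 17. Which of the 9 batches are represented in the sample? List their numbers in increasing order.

2, 5, 8

Consecutive selections differ by k = 159, so their batch numbers differ by 159 mod 9 = 6.
gcd(159, 9) = 3, so the sample visits 9/3 = 3 distinct residues mod 9.
Start 17 is batch 8; the batches hit are 2, 5, 8.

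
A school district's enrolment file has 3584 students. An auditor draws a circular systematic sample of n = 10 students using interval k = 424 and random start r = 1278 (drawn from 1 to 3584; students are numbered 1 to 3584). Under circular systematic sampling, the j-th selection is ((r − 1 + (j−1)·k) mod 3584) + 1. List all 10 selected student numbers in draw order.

Selection 1: 1278
Selection 2: 1278 + 424 = 1702
Selection 3: 1702 + 424 = 2126
Selection 4: 2126 + 424 = 2550
Selection 5: 2550 + 424 = 2974
Selection 6: 2974 + 424 = 3398
Selection 7: 3398 + 424 = 3822 → 3822 − 3584 = 238
Selection 8: 238 + 424 = 662
Selection 9: 662 + 424 = 1086
Selection 10: 1086 + 424 = 1510

1278, 1702, 2126, 2550, 2974, 3398, 238, 662, 1086, 1510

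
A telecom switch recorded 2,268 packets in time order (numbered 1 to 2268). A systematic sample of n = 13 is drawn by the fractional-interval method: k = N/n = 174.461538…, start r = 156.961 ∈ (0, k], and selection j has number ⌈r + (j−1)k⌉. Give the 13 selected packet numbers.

157, 332, 506, 681, 855, 1030, 1204, 1379, 1553, 1728, 1902, 2077, 2251

j=1: r + 0k = 156.961 → ⌈·⌉ = 157
j=2: r + 1k = 331.422538… → ⌈·⌉ = 332
j=3: r + 2k = 505.884076… → ⌈·⌉ = 506
j=4: r + 3k = 680.345615… → ⌈·⌉ = 681
j=5: r + 4k = 854.807153… → ⌈·⌉ = 855
j=6: r + 5k = 1029.268692… → ⌈·⌉ = 1030
j=7: r + 6k = 1203.730230… → ⌈·⌉ = 1204
j=8: r + 7k = 1378.191769… → ⌈·⌉ = 1379
j=9: r + 8k = 1552.653307… → ⌈·⌉ = 1553
j=10: r + 9k = 1727.114846… → ⌈·⌉ = 1728
j=11: r + 10k = 1901.576384… → ⌈·⌉ = 1902
j=12: r + 11k = 2076.037923… → ⌈·⌉ = 2077
j=13: r + 12k = 2250.499461… → ⌈·⌉ = 2251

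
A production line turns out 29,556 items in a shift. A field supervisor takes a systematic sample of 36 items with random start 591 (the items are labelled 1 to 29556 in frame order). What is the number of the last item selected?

k = 29556/36 = 821
36th selection = r + (36−1)·k = 591 + 35×821 = 591 + 28735 = 29326

29326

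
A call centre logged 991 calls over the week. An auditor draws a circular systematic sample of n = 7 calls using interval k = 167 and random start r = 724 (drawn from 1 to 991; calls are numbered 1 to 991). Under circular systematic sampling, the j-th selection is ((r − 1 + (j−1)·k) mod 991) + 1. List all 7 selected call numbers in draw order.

Selection 1: 724
Selection 2: 724 + 167 = 891
Selection 3: 891 + 167 = 1058 → 1058 − 991 = 67
Selection 4: 67 + 167 = 234
Selection 5: 234 + 167 = 401
Selection 6: 401 + 167 = 568
Selection 7: 568 + 167 = 735

724, 891, 67, 234, 401, 568, 735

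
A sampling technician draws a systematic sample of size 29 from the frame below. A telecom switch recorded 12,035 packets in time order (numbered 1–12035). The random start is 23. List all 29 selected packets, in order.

k = N/n = 12035/29 = 415
packet 1: 23
packet 2: 23 + 415 = 438
packet 3: 438 + 415 = 853
packet 4: 853 + 415 = 1268
packet 5: 1268 + 415 = 1683
packet 6: 1683 + 415 = 2098
packet 7: 2098 + 415 = 2513
packet 8: 2513 + 415 = 2928
packet 9: 2928 + 415 = 3343
packet 10: 3343 + 415 = 3758
packet 11: 3758 + 415 = 4173
packet 12: 4173 + 415 = 4588
packet 13: 4588 + 415 = 5003
packet 14: 5003 + 415 = 5418
packet 15: 5418 + 415 = 5833
packet 16: 5833 + 415 = 6248
packet 17: 6248 + 415 = 6663
packet 18: 6663 + 415 = 7078
packet 19: 7078 + 415 = 7493
packet 20: 7493 + 415 = 7908
packet 21: 7908 + 415 = 8323
packet 22: 8323 + 415 = 8738
packet 23: 8738 + 415 = 9153
packet 24: 9153 + 415 = 9568
packet 25: 9568 + 415 = 9983
packet 26: 9983 + 415 = 10398
packet 27: 10398 + 415 = 10813
packet 28: 10813 + 415 = 11228
packet 29: 11228 + 415 = 11643

23, 438, 853, 1268, 1683, 2098, 2513, 2928, 3343, 3758, 4173, 4588, 5003, 5418, 5833, 6248, 6663, 7078, 7493, 7908, 8323, 8738, 9153, 9568, 9983, 10398, 10813, 11228, 11643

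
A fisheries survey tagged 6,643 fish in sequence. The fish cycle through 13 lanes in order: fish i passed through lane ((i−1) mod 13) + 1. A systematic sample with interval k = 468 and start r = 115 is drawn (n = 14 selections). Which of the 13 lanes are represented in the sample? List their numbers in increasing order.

11

Consecutive selections differ by k = 468, so their lane numbers differ by 468 mod 13 = 0.
gcd(468, 13) = 13, so the sample visits 13/13 = 1 distinct residues mod 13.
Start 115 is lane 11; the lanes hit are 11.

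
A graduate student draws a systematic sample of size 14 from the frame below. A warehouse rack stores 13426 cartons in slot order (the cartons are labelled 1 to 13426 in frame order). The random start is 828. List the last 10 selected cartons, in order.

4664, 5623, 6582, 7541, 8500, 9459, 10418, 11377, 12336, 13295

k = N/n = 13426/14 = 959
5th selection = 828 + 4×959 = 4664
6th: 4664 + 959 = 5623
7th: 5623 + 959 = 6582
8th: 6582 + 959 = 7541
9th: 7541 + 959 = 8500
10th: 8500 + 959 = 9459
11th: 9459 + 959 = 10418
12th: 10418 + 959 = 11377
13th: 11377 + 959 = 12336
14th: 12336 + 959 = 13295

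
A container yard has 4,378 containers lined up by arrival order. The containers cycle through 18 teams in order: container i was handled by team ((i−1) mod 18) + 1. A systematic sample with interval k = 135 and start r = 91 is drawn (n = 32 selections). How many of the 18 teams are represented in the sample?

Consecutive selections differ by k = 135, so their team numbers differ by 135 mod 18 = 9.
gcd(135, 18) = 9, so the sample visits 18/9 = 2 distinct residues mod 18.
Start 91 is team 1; the teams hit are 1, 10.

2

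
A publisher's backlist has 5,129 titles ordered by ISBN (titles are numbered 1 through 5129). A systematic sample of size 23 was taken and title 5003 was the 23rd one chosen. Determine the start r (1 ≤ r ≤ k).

k = 5129/23 = 223
r = 5003 − (23−1)×223 = 5003 − 4906 = 97

97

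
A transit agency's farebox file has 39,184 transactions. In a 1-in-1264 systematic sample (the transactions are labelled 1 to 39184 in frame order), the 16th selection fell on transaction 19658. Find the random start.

k = 1264
r = 19658 − (16−1)×1264 = 19658 − 18960 = 698

698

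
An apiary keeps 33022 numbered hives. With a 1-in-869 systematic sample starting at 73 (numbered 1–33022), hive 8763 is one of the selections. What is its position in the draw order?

11

k = 869
position = (8763 − 73)/869 + 1 = 8690/869 + 1 = 10 + 1 = 11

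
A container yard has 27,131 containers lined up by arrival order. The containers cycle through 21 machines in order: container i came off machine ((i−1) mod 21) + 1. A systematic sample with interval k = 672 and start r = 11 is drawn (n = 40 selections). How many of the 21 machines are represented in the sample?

Consecutive selections differ by k = 672, so their machine numbers differ by 672 mod 21 = 0.
gcd(672, 21) = 21, so the sample visits 21/21 = 1 distinct residues mod 21.
Start 11 is machine 11; the machines hit are 11.

1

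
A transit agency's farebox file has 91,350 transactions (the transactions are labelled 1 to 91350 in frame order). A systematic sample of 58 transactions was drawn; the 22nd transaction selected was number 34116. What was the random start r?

1041

k = 91350/58 = 1575
r = 34116 − (22−1)×1575 = 34116 − 33075 = 1041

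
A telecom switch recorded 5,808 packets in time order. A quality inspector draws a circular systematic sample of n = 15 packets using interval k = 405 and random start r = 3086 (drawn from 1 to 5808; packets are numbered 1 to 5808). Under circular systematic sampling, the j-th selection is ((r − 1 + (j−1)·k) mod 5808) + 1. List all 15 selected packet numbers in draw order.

3086, 3491, 3896, 4301, 4706, 5111, 5516, 113, 518, 923, 1328, 1733, 2138, 2543, 2948

Selection 1: 3086
Selection 2: 3086 + 405 = 3491
Selection 3: 3491 + 405 = 3896
Selection 4: 3896 + 405 = 4301
Selection 5: 4301 + 405 = 4706
Selection 6: 4706 + 405 = 5111
Selection 7: 5111 + 405 = 5516
Selection 8: 5516 + 405 = 5921 → 5921 − 5808 = 113
Selection 9: 113 + 405 = 518
Selection 10: 518 + 405 = 923
Selection 11: 923 + 405 = 1328
Selection 12: 1328 + 405 = 1733
Selection 13: 1733 + 405 = 2138
Selection 14: 2138 + 405 = 2543
Selection 15: 2543 + 405 = 2948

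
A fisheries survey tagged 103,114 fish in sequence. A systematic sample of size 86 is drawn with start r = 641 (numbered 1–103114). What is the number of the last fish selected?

k = 103114/86 = 1199
86th selection = r + (86−1)·k = 641 + 85×1199 = 641 + 101915 = 102556

102556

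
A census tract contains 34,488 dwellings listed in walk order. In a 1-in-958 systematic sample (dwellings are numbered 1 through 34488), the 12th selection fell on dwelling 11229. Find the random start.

k = 958
r = 11229 − (12−1)×958 = 11229 − 10538 = 691

691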